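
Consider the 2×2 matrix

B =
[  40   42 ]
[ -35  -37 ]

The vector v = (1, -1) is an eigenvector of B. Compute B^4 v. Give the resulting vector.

(16, -16)

First find the eigenvalue: Bv = (-2, 2) = -2·(1, -1), so λ = -2.
Then B^4 v = λ^4·v = (-2)^4·(1, -1) = 16·(1, -1) = (16, -16).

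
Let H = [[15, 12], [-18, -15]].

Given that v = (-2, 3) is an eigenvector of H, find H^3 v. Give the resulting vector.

First find the eigenvalue: Hv = (6, -9) = -3·(-2, 3), so λ = -3.
Then H^3 v = λ^3·v = (-3)^3·(-2, 3) = -27·(-2, 3) = (54, -81).

(54, -81)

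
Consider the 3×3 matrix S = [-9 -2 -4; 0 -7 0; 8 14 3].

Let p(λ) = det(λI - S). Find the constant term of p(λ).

35

p(λ) = λ^3 + 13λ^2 + 47λ + 35.
The constant term is 35.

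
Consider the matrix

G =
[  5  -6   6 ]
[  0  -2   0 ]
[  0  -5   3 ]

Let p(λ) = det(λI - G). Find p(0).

30

p(0) = det(0·I − G) = det(−G) = (−1)^3·det(G).
det(G) = -30, so p(0) = 30.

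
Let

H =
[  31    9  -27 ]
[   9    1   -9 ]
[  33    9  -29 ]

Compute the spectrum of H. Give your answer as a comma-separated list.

-2, 1, 4

Set up det(rI - H) = 0.
Expanding along the first row, p(r) = r^3 - 3r^2 - 6r + 8.
Try r = 1: p(1) = 0, so 1 is a root.
Factor out (r - 1): p(r) = (r - 1)·(r^2 - 2r - 8).
The quadratic factors as (r + 2)·(r - 4).
Eigenvalues: -2, 1, 4.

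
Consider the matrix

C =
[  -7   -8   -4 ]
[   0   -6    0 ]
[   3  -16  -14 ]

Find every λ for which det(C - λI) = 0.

Set up det(sI - C) = 0.
Cofactor expansion gives p(s) = s^3 + 27s^2 + 236s + 660.
Try s = -10: p(-10) = 0, so -10 is a root.
Dividing by (s + 10) leaves s^2 + 17s + 66.
The quadratic factors as (s + 11)·(s + 6).
Eigenvalues: -11, -10, -6.

-11, -10, -6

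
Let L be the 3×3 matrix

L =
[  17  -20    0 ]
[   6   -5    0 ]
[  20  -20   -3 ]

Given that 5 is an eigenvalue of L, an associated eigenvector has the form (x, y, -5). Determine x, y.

-5, -3

We need (L - 5I)v = 0.
L - 5I = [[12, -20, 0], [6, -10, 0], [20, -20, -8]].
Row 1: (12)·x + (-20)·y + (0)·-5 = 0
Row 2: (6)·x + (-10)·y + (0)·-5 = 0
Row 3: (20)·x + (-20)·y + (-8)·-5 = 0
Solving gives x = -5, y = -3.
Check: L·(-5, -3, -5) = (-25, -15, -25) = 5·(-5, -3, -5).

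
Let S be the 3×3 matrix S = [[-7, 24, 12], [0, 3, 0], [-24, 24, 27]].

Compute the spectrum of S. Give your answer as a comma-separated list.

The characteristic polynomial is p(s) = det(sI - S).
Expanding along the first row, p(s) = s^3 - 23s^2 + 159s - 297.
Try s = 11: p(11) = 0, so 11 is a root.
Factor out (s - 11): p(s) = (s - 11)·(s^2 - 12s + 27).
The quadratic factors as (s - 3)·(s - 9).
Eigenvalues: 3, 9, 11.

3, 9, 11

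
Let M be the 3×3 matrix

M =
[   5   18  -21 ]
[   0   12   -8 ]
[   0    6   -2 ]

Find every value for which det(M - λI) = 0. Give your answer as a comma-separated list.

Set up det(rI - M) = 0.
Cofactor expansion gives p(r) = r^3 - 15r^2 + 74r - 120.
Since p(5) = 0, r = 5 is a root.
Factor out (r - 5): p(r) = (r - 5)·(r^2 - 10r + 24).
The quadratic factors as (r - 4)·(r - 6).
Eigenvalues: 4, 5, 6.

4, 5, 6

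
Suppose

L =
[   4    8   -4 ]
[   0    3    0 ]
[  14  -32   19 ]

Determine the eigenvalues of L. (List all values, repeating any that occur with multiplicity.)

3, 11, 12

Set up det(λI - L) = 0.
Expanding the 3×3 determinant: p(λ) = λ^3 - 26λ^2 + 201λ - 396.
Since p(12) = 0, λ = 12 is a root.
Dividing by (λ - 12) leaves λ^2 - 14λ + 33.
The quadratic factors as (λ - 3)·(λ - 11).
Eigenvalues: 3, 11, 12.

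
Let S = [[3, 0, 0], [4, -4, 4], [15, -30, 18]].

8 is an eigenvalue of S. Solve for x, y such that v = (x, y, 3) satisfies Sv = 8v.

We need (S - 8I)v = 0.
S - 8I = [[-5, 0, 0], [4, -12, 4], [15, -30, 10]].
Row 1: (-5)·x + (0)·y + (0)·3 = 0
Row 2: (4)·x + (-12)·y + (4)·3 = 0
Row 3: (15)·x + (-30)·y + (10)·3 = 0
Solving gives x = 0, y = 1.
Check: S·(0, 1, 3) = (0, 8, 24) = 8·(0, 1, 3).

0, 1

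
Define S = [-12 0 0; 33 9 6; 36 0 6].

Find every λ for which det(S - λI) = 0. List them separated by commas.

-12, 6, 9

Compute the characteristic polynomial p(lambda) = det(lambda·I - S).
Cofactor expansion gives p(lambda) = lambda^3 - 3·lambda^2 - 126·lambda + 648.
Try lambda = 6: p(6) = 0, so 6 is a root.
Factor out (lambda - 6): p(lambda) = (lambda - 6)·(lambda^2 + 3·lambda - 108).
The quadratic factors as (lambda + 12)·(lambda - 9).
Eigenvalues: -12, 6, 9.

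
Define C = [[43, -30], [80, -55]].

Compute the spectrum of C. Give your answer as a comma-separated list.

-7, -5

det(C - rI) = (43 - r)(-55 - r) - (-30)·(80) = r^2 + 12r + 35.
This factors as (r + 7)·(r + 5) = 0.
Eigenvalues: -7, -5.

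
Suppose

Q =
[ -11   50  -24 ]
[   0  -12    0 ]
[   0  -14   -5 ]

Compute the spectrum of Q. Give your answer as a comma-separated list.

The characteristic polynomial is p(s) = det(sI - Q).
Expanding along the first row, p(s) = s^3 + 28s^2 + 247s + 660.
Since p(-5) = 0, s = -5 is a root.
Dividing by (s + 5) leaves s^2 + 23s + 132.
The quadratic factors as (s + 12)·(s + 11).
Eigenvalues: -12, -11, -5.

-12, -11, -5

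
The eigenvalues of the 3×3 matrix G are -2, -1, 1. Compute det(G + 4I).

If G has eigenvalues -2, -1, 1, then G + 4I has eigenvalues 2, 3, 5.
det(G + 4I) = (2) · (3) · (5) = 30.

30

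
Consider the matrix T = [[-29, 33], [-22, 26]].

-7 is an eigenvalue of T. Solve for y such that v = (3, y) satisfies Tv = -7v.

We need (T + 7I)v = 0.
T + 7I = [[-22, 33], [-22, 33]].
Row 1: (-22)·3 + (33)·y = 0
Row 2: (-22)·3 + (33)·y = 0
Solving gives y = 2.
Check: T·(3, 2) = (-21, -14) = -7·(3, 2).

2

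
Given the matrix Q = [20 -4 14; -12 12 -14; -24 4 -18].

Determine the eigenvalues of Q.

-4, 8, 10

Compute the characteristic polynomial p(λ) = det(λI - Q).
Expanding the 3×3 determinant: p(λ) = λ^3 - 14λ^2 + 8λ + 320.
Try λ = 8: p(8) = 0, so 8 is a root.
Factor out (λ - 8): p(λ) = (λ - 8)·(λ^2 - 6λ - 40).
The quadratic factors as (λ + 4)·(λ - 10).
Eigenvalues: -4, 8, 10.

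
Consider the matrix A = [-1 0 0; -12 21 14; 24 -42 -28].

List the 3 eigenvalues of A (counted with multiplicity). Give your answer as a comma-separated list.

Compute the characteristic polynomial p(λ) = det(λI - A).
Expanding along the first row, p(λ) = λ^3 + 8λ^2 + 7λ.
Try λ = 0: p(0) = 0, so 0 is a root.
Factor out λ: p(λ) = λ·(λ^2 + 8λ + 7).
The quadratic factors as (λ + 7)·(λ + 1).
Eigenvalues: -7, -1, 0.

-7, -1, 0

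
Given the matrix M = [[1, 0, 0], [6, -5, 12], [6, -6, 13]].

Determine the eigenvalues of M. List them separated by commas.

Compute the characteristic polynomial p(λ) = det(λI - M).
Cofactor expansion gives p(λ) = λ^3 - 9λ^2 + 15λ - 7.
Try λ = 7: p(7) = 0, so 7 is a root.
Factor out (λ - 7): p(λ) = (λ - 7)·(λ^2 - 2λ + 1).
The quadratic factor is (λ - 1)^2.
Eigenvalues: 1, 1, 7.

1, 1, 7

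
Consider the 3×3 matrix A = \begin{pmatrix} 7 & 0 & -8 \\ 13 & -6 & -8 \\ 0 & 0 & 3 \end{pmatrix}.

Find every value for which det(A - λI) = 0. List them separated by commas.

The characteristic polynomial is p(t) = det(tI - A).
Expanding the 3×3 determinant: p(t) = t^3 - 4t^2 - 39t + 126.
Try t = 3: p(3) = 0, so 3 is a root.
Dividing by (t - 3) leaves t^2 - t - 42.
The quadratic factors as (t + 6)·(t - 7).
Eigenvalues: -6, 3, 7.

-6, 3, 7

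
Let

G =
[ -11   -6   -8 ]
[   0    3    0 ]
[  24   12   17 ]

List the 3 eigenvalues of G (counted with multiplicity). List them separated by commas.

Set up det(λI - G) = 0.
Expanding along the first row, p(λ) = λ^3 - 9λ^2 + 23λ - 15.
Since p(1) = 0, λ = 1 is a root.
Dividing by (λ - 1) leaves λ^2 - 8λ + 15.
The quadratic factors as (λ - 3)·(λ - 5).
Eigenvalues: 1, 3, 5.

1, 3, 5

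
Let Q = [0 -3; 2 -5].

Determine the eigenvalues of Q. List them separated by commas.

-3, -2

det(Q - rI) = (0 - r)(-5 - r) - (-3)·(2) = r^2 + 5r + 6.
This factors as (r + 3)·(r + 2) = 0.
Eigenvalues: -3, -2.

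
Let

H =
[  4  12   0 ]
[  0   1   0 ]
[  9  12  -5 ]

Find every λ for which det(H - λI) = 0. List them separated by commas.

-5, 1, 4

Set up det(tI - H) = 0.
Cofactor expansion gives p(t) = t^3 - 21t + 20.
Rational-root test: t = 4 gives p(4) = 0.
Dividing by (t - 4) leaves t^2 + 4t - 5.
The quadratic factors as (t + 5)·(t - 1).
Eigenvalues: -5, 1, 4.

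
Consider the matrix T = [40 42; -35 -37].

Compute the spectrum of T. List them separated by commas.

det(T - rI) = (40 - r)(-37 - r) - (42)·(-35) = r^2 - 3r - 10.
This factors as (r + 2)·(r - 5) = 0.
Eigenvalues: -2, 5.

-2, 5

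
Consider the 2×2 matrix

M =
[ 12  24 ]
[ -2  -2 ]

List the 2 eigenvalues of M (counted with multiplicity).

det(M - lambda·I) = (12 - lambda)(-2 - lambda) - (24)·(-2) = lambda^2 - 10·lambda + 24.
This factors as (lambda - 4)·(lambda - 6) = 0.
Eigenvalues: 4, 6.

4, 6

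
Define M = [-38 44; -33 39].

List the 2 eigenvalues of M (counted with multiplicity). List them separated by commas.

-5, 6

det(M - λI) = (-38 - λ)(39 - λ) - (44)·(-33) = λ^2 - λ - 30.
This factors as (λ + 5)·(λ - 6) = 0.
Eigenvalues: -5, 6.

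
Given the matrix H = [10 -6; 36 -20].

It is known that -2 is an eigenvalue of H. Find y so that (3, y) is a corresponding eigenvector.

We need (H + 2I)v = 0.
H + 2I = [[12, -6], [36, -18]].
Row 1: (12)·3 + (-6)·y = 0
Row 2: (36)·3 + (-18)·y = 0
Solving gives y = 6.
Check: H·(3, 6) = (-6, -12) = -2·(3, 6).

6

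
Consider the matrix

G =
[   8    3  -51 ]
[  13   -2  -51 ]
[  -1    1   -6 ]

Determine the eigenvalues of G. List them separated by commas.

Compute the characteristic polynomial p(λ) = det(λI - G).
Expanding the 3×3 determinant: p(λ) = λ^3 - 91λ - 330.
Try λ = -5: p(-5) = 0, so -5 is a root.
Factor out (λ + 5): p(λ) = (λ + 5)·(λ^2 - 5λ - 66).
The quadratic factors as (λ + 6)·(λ - 11).
Eigenvalues: -6, -5, 11.

-6, -5, 11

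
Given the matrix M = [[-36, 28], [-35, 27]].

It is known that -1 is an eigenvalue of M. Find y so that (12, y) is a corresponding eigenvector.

We need (M + 1I)v = 0.
M + 1I = [[-35, 28], [-35, 28]].
Row 1: (-35)·12 + (28)·y = 0
Row 2: (-35)·12 + (28)·y = 0
Solving gives y = 15.
Check: M·(12, 15) = (-12, -15) = -1·(12, 15).

15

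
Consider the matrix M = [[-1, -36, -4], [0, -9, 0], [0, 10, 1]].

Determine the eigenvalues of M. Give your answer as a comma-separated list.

The characteristic polynomial is p(r) = det(rI - M).
Cofactor expansion gives p(r) = r^3 + 9r^2 - r - 9.
Try r = 1: p(1) = 0, so 1 is a root.
Factor out (r - 1): p(r) = (r - 1)·(r^2 + 10r + 9).
The quadratic factors as (r + 9)·(r + 1).
Eigenvalues: -9, -1, 1.

-9, -1, 1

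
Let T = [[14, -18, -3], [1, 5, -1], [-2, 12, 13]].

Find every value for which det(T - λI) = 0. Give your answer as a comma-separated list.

Compute the characteristic polynomial p(t) = det(tI - T).
Expanding along the first row, p(t) = t^3 - 32t^2 + 341t - 1210.
Since p(10) = 0, t = 10 is a root.
Factor out (t - 10): p(t) = (t - 10)·(t^2 - 22t + 121).
The quadratic factor is (t - 11)^2.
Eigenvalues: 10, 11, 11.

10, 11, 11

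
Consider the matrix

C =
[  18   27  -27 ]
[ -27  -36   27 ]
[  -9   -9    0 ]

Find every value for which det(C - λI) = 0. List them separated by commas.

Set up det(λI - C) = 0.
Expanding along the first row, p(λ) = λ^3 + 18λ^2 + 81λ.
Try λ = 0: p(0) = 0, so 0 is a root.
Factor out λ: p(λ) = λ·(λ^2 + 18λ + 81).
The quadratic factor is (λ + 9)^2.
Eigenvalues: -9, -9, 0.

-9, -9, 0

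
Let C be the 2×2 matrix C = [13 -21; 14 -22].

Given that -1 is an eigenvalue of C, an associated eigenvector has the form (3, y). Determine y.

We need (C + 1I)v = 0.
C + 1I = [[14, -21], [14, -21]].
Row 1: (14)·3 + (-21)·y = 0
Row 2: (14)·3 + (-21)·y = 0
Solving gives y = 2.
Check: C·(3, 2) = (-3, -2) = -1·(3, 2).

2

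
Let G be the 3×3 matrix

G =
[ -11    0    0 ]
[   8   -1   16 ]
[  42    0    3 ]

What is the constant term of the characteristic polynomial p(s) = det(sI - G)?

-33

p(0) = det(0·I − G) = det(−G) = (−1)^3·det(G).
det(G) = 33, so p(0) = -33.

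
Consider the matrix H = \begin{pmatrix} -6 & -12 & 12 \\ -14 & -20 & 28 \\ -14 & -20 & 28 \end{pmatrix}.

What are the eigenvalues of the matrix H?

Set up det(rI - H) = 0.
Expanding along the first row, p(r) = r^3 - 2r^2 - 48r.
Rational-root test: r = -6 gives p(-6) = 0.
Factor out (r + 6): p(r) = (r + 6)·(r^2 - 8r).
The quadratic factors as r·(r - 8).
Eigenvalues: -6, 0, 8.

-6, 0, 8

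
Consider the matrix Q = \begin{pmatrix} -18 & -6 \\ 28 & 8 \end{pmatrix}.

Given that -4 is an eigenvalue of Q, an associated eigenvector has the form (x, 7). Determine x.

We need (Q + 4I)v = 0.
Q + 4I = [[-14, -6], [28, 12]].
Row 1: (-14)·x + (-6)·7 = 0
Row 2: (28)·x + (12)·7 = 0
Solving gives x = -3.
Check: Q·(-3, 7) = (12, -28) = -4·(-3, 7).

-3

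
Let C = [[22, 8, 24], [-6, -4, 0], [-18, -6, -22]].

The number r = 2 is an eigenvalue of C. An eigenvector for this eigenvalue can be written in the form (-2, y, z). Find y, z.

2, 1

We need (C - 2I)v = 0.
C - 2I = [[20, 8, 24], [-6, -6, 0], [-18, -6, -24]].
Row 1: (20)·-2 + (8)·y + (24)·z = 0
Row 2: (-6)·-2 + (-6)·y + (0)·z = 0
Row 3: (-18)·-2 + (-6)·y + (-24)·z = 0
Solving gives y = 2, z = 1.
Check: C·(-2, 2, 1) = (-4, 4, 2) = 2·(-2, 2, 1).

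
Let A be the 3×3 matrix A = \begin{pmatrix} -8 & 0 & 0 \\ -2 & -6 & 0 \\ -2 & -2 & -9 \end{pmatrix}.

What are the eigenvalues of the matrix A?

-9, -8, -6

A is lower triangular, so its eigenvalues are the diagonal entries.
Diagonal: -8, -6, -9.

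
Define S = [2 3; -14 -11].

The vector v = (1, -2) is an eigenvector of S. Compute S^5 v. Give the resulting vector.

(-1024, 2048)

First find the eigenvalue: Sv = (-4, 8) = -4·(1, -2), so λ = -4.
Then S^5 v = λ^5·v = (-4)^5·(1, -2) = -1024·(1, -2) = (-1024, 2048).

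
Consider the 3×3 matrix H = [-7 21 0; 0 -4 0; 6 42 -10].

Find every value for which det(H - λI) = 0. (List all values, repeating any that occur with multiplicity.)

The characteristic polynomial is p(s) = det(sI - H).
Expanding along the first row, p(s) = s^3 + 21s^2 + 138s + 280.
Since p(-4) = 0, s = -4 is a root.
Dividing by (s + 4) leaves s^2 + 17s + 70.
The quadratic factors as (s + 10)·(s + 7).
Eigenvalues: -10, -7, -4.

-10, -7, -4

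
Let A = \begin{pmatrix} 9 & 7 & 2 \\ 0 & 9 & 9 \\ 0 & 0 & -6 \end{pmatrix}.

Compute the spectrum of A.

A is upper triangular, so its eigenvalues are the diagonal entries.
Diagonal: 9, 9, -6.

-6, 9, 9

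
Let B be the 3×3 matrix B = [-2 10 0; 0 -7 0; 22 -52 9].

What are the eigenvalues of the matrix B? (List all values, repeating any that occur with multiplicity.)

Compute the characteristic polynomial p(s) = det(sI - B).
Cofactor expansion gives p(s) = s^3 - 67s - 126.
Since p(-7) = 0, s = -7 is a root.
Dividing by (s + 7) leaves s^2 - 7s - 18.
The quadratic factors as (s + 2)·(s - 9).
Eigenvalues: -7, -2, 9.

-7, -2, 9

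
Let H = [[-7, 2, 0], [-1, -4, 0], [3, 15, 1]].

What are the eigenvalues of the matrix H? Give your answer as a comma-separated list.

Compute the characteristic polynomial p(lambda) = det(lambda·I - H).
Expanding the 3×3 determinant: p(lambda) = lambda^3 + 10·lambda^2 + 19·lambda - 30.
Since p(-5) = 0, lambda = -5 is a root.
Factor out (lambda + 5): p(lambda) = (lambda + 5)·(lambda^2 + 5·lambda - 6).
The quadratic factors as (lambda + 6)·(lambda - 1).
Eigenvalues: -6, -5, 1.

-6, -5, 1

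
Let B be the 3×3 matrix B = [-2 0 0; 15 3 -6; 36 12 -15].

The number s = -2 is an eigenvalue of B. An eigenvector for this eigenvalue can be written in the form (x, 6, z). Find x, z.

We need (B + 2I)v = 0.
B + 2I = [[0, 0, 0], [15, 5, -6], [36, 12, -13]].
Row 1: (0)·x + (0)·6 + (0)·z = 0
Row 2: (15)·x + (5)·6 + (-6)·z = 0
Row 3: (36)·x + (12)·6 + (-13)·z = 0
Solving gives x = -2, z = 0.
Check: B·(-2, 6, 0) = (4, -12, 0) = -2·(-2, 6, 0).

-2, 0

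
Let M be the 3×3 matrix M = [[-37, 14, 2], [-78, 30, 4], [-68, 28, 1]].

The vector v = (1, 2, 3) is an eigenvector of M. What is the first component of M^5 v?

-243

First find the eigenvalue: Mv = (-3, -6, -9) = -3·(1, 2, 3), so λ = -3.
Then M^5 v = λ^5·v = (-3)^5·(1, 2, 3) = -243·(1, 2, 3) = (-243, -486, -729).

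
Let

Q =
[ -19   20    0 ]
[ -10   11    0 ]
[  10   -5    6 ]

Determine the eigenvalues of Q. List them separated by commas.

-9, 1, 6

Compute the characteristic polynomial p(μ) = det(μI - Q).
Expanding the 3×3 determinant: p(μ) = μ^3 + 2μ^2 - 57μ + 54.
Try μ = 1: p(1) = 0, so 1 is a root.
Factor out (μ - 1): p(μ) = (μ - 1)·(μ^2 + 3μ - 54).
The quadratic factors as (μ + 9)·(μ - 6).
Eigenvalues: -9, 1, 6.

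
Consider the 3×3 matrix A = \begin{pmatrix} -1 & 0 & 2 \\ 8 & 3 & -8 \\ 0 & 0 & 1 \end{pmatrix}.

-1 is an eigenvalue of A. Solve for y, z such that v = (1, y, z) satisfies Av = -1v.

-2, 0

We need (A + 1I)v = 0.
A + 1I = [[0, 0, 2], [8, 4, -8], [0, 0, 2]].
Row 1: (0)·1 + (0)·y + (2)·z = 0
Row 2: (8)·1 + (4)·y + (-8)·z = 0
Row 3: (0)·1 + (0)·y + (2)·z = 0
Solving gives y = -2, z = 0.
Check: A·(1, -2, 0) = (-1, 2, 0) = -1·(1, -2, 0).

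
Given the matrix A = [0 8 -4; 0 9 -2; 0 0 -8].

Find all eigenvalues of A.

-8, 0, 9

A is upper triangular, so its eigenvalues are the diagonal entries.
Diagonal: 0, 9, -8.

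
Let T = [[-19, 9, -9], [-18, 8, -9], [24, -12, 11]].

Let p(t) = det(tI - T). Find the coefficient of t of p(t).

p(t) = t^3 - 3t - 2.
The coefficient of t is -3.

-3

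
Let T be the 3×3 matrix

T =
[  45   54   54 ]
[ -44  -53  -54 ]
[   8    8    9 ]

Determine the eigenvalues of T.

-9, 1, 9

Set up det(λI - T) = 0.
Expanding along the first row, p(λ) = λ^3 - λ^2 - 81λ + 81.
Since p(1) = 0, λ = 1 is a root.
Dividing by (λ - 1) leaves λ^2 - 81.
The quadratic factors as (λ + 9)·(λ - 9).
Eigenvalues: -9, 1, 9.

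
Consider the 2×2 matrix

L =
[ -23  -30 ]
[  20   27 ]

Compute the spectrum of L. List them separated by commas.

det(L - λI) = (-23 - λ)(27 - λ) - (-30)·(20) = λ^2 - 4λ - 21.
This factors as (λ + 3)·(λ - 7) = 0.
Eigenvalues: -3, 7.

-3, 7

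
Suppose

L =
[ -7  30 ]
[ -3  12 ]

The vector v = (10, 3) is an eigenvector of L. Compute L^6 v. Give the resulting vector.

(640, 192)

First find the eigenvalue: Lv = (20, 6) = 2·(10, 3), so λ = 2.
Then L^6 v = λ^6·v = 2^6·(10, 3) = 64·(10, 3) = (640, 192).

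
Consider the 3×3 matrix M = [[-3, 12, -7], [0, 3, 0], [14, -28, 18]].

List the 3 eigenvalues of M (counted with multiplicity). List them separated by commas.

3, 4, 11

The characteristic polynomial is p(r) = det(rI - M).
Cofactor expansion gives p(r) = r^3 - 18r^2 + 89r - 132.
Rational-root test: r = 11 gives p(11) = 0.
Dividing by (r - 11) leaves r^2 - 7r + 12.
The quadratic factors as (r - 3)·(r - 4).
Eigenvalues: 3, 4, 11.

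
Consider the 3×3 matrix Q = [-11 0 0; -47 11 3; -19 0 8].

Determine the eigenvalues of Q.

The characteristic polynomial is p(t) = det(tI - Q).
Expanding along the first row, p(t) = t^3 - 8t^2 - 121t + 968.
Since p(11) = 0, t = 11 is a root.
Factor out (t - 11): p(t) = (t - 11)·(t^2 + 3t - 88).
The quadratic factors as (t + 11)·(t - 8).
Eigenvalues: -11, 8, 11.

-11, 8, 11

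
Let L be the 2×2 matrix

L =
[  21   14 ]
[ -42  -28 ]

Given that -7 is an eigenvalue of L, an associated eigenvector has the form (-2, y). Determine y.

We need (L + 7I)v = 0.
L + 7I = [[28, 14], [-42, -21]].
Row 1: (28)·-2 + (14)·y = 0
Row 2: (-42)·-2 + (-21)·y = 0
Solving gives y = 4.
Check: L·(-2, 4) = (14, -28) = -7·(-2, 4).

4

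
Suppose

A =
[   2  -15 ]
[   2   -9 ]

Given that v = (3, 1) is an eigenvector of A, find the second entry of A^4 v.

81

First find the eigenvalue: Av = (-9, -3) = -3·(3, 1), so λ = -3.
Then A^4 v = λ^4·v = (-3)^4·(3, 1) = 81·(3, 1) = (243, 81).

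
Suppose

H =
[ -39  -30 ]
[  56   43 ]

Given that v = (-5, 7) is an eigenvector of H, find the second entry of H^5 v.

1701

First find the eigenvalue: Hv = (-15, 21) = 3·(-5, 7), so λ = 3.
Then H^5 v = λ^5·v = 3^5·(-5, 7) = 243·(-5, 7) = (-1215, 1701).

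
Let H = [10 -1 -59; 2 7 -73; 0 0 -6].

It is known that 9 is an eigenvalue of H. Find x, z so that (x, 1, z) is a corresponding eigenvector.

1, 0

We need (H - 9I)v = 0.
H - 9I = [[1, -1, -59], [2, -2, -73], [0, 0, -15]].
Row 1: (1)·x + (-1)·1 + (-59)·z = 0
Row 2: (2)·x + (-2)·1 + (-73)·z = 0
Row 3: (0)·x + (0)·1 + (-15)·z = 0
Solving gives x = 1, z = 0.
Check: H·(1, 1, 0) = (9, 9, 0) = 9·(1, 1, 0).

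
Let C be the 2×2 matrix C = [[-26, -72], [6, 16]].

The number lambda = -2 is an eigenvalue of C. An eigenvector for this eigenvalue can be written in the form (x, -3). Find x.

9

We need (C + 2I)v = 0.
C + 2I = [[-24, -72], [6, 18]].
Row 1: (-24)·x + (-72)·-3 = 0
Row 2: (6)·x + (18)·-3 = 0
Solving gives x = 9.
Check: C·(9, -3) = (-18, 6) = -2·(9, -3).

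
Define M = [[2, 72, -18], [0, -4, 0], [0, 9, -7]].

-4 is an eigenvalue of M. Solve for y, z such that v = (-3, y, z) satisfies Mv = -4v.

1, 3

We need (M + 4I)v = 0.
M + 4I = [[6, 72, -18], [0, 0, 0], [0, 9, -3]].
Row 1: (6)·-3 + (72)·y + (-18)·z = 0
Row 2: (0)·-3 + (0)·y + (0)·z = 0
Row 3: (0)·-3 + (9)·y + (-3)·z = 0
Solving gives y = 1, z = 3.
Check: M·(-3, 1, 3) = (12, -4, -12) = -4·(-3, 1, 3).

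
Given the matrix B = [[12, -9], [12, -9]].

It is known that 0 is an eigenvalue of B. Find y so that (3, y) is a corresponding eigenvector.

4

We need (B)v = 0.
B = [[12, -9], [12, -9]].
Row 1: (12)·3 + (-9)·y = 0
Row 2: (12)·3 + (-9)·y = 0
Solving gives y = 4.
Check: B·(3, 4) = (0, 0) = 0·(3, 4).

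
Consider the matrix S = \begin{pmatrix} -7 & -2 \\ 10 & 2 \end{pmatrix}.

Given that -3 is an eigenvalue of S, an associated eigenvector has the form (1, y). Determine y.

We need (S + 3I)v = 0.
S + 3I = [[-4, -2], [10, 5]].
Row 1: (-4)·1 + (-2)·y = 0
Row 2: (10)·1 + (5)·y = 0
Solving gives y = -2.
Check: S·(1, -2) = (-3, 6) = -3·(1, -2).

-2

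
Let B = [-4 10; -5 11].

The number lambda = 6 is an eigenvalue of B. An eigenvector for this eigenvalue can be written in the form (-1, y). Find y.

-1

We need (B - 6I)v = 0.
B - 6I = [[-10, 10], [-5, 5]].
Row 1: (-10)·-1 + (10)·y = 0
Row 2: (-5)·-1 + (5)·y = 0
Solving gives y = -1.
Check: B·(-1, -1) = (-6, -6) = 6·(-1, -1).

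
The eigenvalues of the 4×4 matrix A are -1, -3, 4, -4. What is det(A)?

det(A) is the product of the eigenvalues: (-1) · (-3) · (4) · (-4) = -48.

-48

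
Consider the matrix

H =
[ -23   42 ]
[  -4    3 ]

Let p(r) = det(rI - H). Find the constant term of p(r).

99

p(r) = r^2 + 20r + 99.
The constant term is 99.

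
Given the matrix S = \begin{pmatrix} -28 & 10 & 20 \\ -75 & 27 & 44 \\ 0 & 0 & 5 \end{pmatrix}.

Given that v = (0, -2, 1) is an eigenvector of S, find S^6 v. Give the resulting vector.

First find the eigenvalue: Sv = (0, -10, 5) = 5·(0, -2, 1), so λ = 5.
Then S^6 v = λ^6·v = 5^6·(0, -2, 1) = 15625·(0, -2, 1) = (0, -31250, 15625).

(0, -31250, 15625)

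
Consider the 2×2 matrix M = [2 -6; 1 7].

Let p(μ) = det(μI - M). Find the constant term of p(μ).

p(μ) = μ^2 - 9μ + 20.
The constant term is 20.

20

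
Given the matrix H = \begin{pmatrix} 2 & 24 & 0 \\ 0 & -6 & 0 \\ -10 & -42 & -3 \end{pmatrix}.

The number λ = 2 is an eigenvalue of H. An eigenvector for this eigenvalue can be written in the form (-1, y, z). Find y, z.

0, 2

We need (H - 2I)v = 0.
H - 2I = [[0, 24, 0], [0, -8, 0], [-10, -42, -5]].
Row 1: (0)·-1 + (24)·y + (0)·z = 0
Row 2: (0)·-1 + (-8)·y + (0)·z = 0
Row 3: (-10)·-1 + (-42)·y + (-5)·z = 0
Solving gives y = 0, z = 2.
Check: H·(-1, 0, 2) = (-2, 0, 4) = 2·(-1, 0, 2).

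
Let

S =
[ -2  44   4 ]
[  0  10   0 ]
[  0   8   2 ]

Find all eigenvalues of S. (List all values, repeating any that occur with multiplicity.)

Compute the characteristic polynomial p(μ) = det(μI - S).
Cofactor expansion gives p(μ) = μ^3 - 10μ^2 - 4μ + 40.
Since p(10) = 0, μ = 10 is a root.
Factor out (μ - 10): p(μ) = (μ - 10)·(μ^2 - 4).
The quadratic factors as (μ + 2)·(μ - 2).
Eigenvalues: -2, 2, 10.

-2, 2, 10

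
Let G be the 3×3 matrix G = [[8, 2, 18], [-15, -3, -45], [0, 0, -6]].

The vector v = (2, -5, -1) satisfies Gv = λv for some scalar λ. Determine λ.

-6

Compute Gv: G·(2, -5, -1) = (-12, 30, 6).
Since Gv = λv, compare component 1: -12 = λ·2, so λ = -6.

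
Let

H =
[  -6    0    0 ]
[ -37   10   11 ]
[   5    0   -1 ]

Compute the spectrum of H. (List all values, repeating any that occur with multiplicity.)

Compute the characteristic polynomial p(μ) = det(μI - H).
Cofactor expansion gives p(μ) = μ^3 - 3μ^2 - 64μ - 60.
Rational-root test: μ = -6 gives p(-6) = 0.
Factor out (μ + 6): p(μ) = (μ + 6)·(μ^2 - 9μ - 10).
The quadratic factors as (μ + 1)·(μ - 10).
Eigenvalues: -6, -1, 10.

-6, -1, 10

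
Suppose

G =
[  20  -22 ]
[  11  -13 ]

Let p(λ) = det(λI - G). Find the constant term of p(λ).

-18

p(λ) = λ^2 - 7λ - 18.
The constant term is -18.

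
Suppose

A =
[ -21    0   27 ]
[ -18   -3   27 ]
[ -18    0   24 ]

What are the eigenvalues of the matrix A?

Set up det(μI - A) = 0.
Expanding the 3×3 determinant: p(μ) = μ^3 - 27μ - 54.
Try μ = 6: p(6) = 0, so 6 is a root.
Factor out (μ - 6): p(μ) = (μ - 6)·(μ^2 + 6μ + 9).
The quadratic factor is (μ + 3)^2.
Eigenvalues: -3, -3, 6.

-3, -3, 6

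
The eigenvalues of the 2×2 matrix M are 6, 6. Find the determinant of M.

36

det(M) is the product of the eigenvalues: (6) · (6) = 36.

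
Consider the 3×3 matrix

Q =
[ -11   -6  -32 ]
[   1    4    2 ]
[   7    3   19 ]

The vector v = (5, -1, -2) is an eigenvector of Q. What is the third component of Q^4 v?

-162

First find the eigenvalue: Qv = (15, -3, -6) = 3·(5, -1, -2), so λ = 3.
Then Q^4 v = λ^4·v = 3^4·(5, -1, -2) = 81·(5, -1, -2) = (405, -81, -162).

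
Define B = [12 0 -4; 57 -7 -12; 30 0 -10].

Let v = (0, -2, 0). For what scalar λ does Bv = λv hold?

Compute Bv: B·(0, -2, 0) = (0, 14, 0).
Since Bv = λv, compare component 2: 14 = λ·-2, so λ = -7.

-7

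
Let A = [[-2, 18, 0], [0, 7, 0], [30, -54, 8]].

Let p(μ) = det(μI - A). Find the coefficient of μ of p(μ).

26

p(μ) = μ^3 - 13μ^2 + 26μ + 112.
The coefficient of μ is 26.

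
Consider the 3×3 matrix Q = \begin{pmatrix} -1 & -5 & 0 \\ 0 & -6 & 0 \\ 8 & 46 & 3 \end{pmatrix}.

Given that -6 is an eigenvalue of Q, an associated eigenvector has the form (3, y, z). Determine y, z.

We need (Q + 6I)v = 0.
Q + 6I = [[5, -5, 0], [0, 0, 0], [8, 46, 9]].
Row 1: (5)·3 + (-5)·y + (0)·z = 0
Row 2: (0)·3 + (0)·y + (0)·z = 0
Row 3: (8)·3 + (46)·y + (9)·z = 0
Solving gives y = 3, z = -18.
Check: Q·(3, 3, -18) = (-18, -18, 108) = -6·(3, 3, -18).

3, -18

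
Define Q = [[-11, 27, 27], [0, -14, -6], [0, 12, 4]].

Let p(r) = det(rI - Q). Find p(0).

176

p(0) = det(0·I − Q) = det(−Q) = (−1)^3·det(Q).
det(Q) = -176, so p(0) = 176.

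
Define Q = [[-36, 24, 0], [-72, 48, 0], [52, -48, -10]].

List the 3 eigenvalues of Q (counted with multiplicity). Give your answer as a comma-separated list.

Compute the characteristic polynomial p(s) = det(sI - Q).
Expanding the 3×3 determinant: p(s) = s^3 - 2s^2 - 120s.
Rational-root test: s = 0 gives p(0) = 0.
Factor out s: p(s) = s·(s^2 - 2s - 120).
The quadratic factors as (s + 10)·(s - 12).
Eigenvalues: -10, 0, 12.

-10, 0, 12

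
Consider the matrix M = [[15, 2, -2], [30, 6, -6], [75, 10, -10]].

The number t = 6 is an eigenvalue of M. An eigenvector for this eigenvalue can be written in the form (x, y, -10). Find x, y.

We need (M - 6I)v = 0.
M - 6I = [[9, 2, -2], [30, 0, -6], [75, 10, -16]].
Row 1: (9)·x + (2)·y + (-2)·-10 = 0
Row 2: (30)·x + (0)·y + (-6)·-10 = 0
Row 3: (75)·x + (10)·y + (-16)·-10 = 0
Solving gives x = -2, y = -1.
Check: M·(-2, -1, -10) = (-12, -6, -60) = 6·(-2, -1, -10).

-2, -1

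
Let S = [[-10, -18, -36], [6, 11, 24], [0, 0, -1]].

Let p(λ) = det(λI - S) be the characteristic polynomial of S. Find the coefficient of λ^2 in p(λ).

The coefficient of λ^2 of det(λI - S) is −trace(S).
trace(S) = (-10) + (11) + (-1) = 0, so the coefficient is 0.

0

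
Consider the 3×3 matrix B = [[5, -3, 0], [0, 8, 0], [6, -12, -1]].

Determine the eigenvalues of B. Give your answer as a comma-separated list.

Set up det(λI - B) = 0.
Expanding the 3×3 determinant: p(λ) = λ^3 - 12λ^2 + 27λ + 40.
Since p(-1) = 0, λ = -1 is a root.
Dividing by (λ + 1) leaves λ^2 - 13λ + 40.
The quadratic factors as (λ - 5)·(λ - 8).
Eigenvalues: -1, 5, 8.

-1, 5, 8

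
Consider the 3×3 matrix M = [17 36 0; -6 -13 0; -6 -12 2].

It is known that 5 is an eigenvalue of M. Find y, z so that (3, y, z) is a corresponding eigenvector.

-1, -2

We need (M - 5I)v = 0.
M - 5I = [[12, 36, 0], [-6, -18, 0], [-6, -12, -3]].
Row 1: (12)·3 + (36)·y + (0)·z = 0
Row 2: (-6)·3 + (-18)·y + (0)·z = 0
Row 3: (-6)·3 + (-12)·y + (-3)·z = 0
Solving gives y = -1, z = -2.
Check: M·(3, -1, -2) = (15, -5, -10) = 5·(3, -1, -2).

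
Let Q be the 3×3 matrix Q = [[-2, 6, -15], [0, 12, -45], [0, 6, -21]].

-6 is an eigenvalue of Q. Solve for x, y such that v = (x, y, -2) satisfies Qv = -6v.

0, -5

We need (Q + 6I)v = 0.
Q + 6I = [[4, 6, -15], [0, 18, -45], [0, 6, -15]].
Row 1: (4)·x + (6)·y + (-15)·-2 = 0
Row 2: (0)·x + (18)·y + (-45)·-2 = 0
Row 3: (0)·x + (6)·y + (-15)·-2 = 0
Solving gives x = 0, y = -5.
Check: Q·(0, -5, -2) = (0, 30, 12) = -6·(0, -5, -2).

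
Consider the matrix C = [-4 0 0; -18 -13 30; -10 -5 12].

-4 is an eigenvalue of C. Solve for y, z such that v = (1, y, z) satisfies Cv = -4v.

-2, 0

We need (C + 4I)v = 0.
C + 4I = [[0, 0, 0], [-18, -9, 30], [-10, -5, 16]].
Row 1: (0)·1 + (0)·y + (0)·z = 0
Row 2: (-18)·1 + (-9)·y + (30)·z = 0
Row 3: (-10)·1 + (-5)·y + (16)·z = 0
Solving gives y = -2, z = 0.
Check: C·(1, -2, 0) = (-4, 8, 0) = -4·(1, -2, 0).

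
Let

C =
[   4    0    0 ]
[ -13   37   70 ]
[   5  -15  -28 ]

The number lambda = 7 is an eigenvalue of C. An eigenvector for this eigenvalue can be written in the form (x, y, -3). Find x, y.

We need (C - 7I)v = 0.
C - 7I = [[-3, 0, 0], [-13, 30, 70], [5, -15, -35]].
Row 1: (-3)·x + (0)·y + (0)·-3 = 0
Row 2: (-13)·x + (30)·y + (70)·-3 = 0
Row 3: (5)·x + (-15)·y + (-35)·-3 = 0
Solving gives x = 0, y = 7.
Check: C·(0, 7, -3) = (0, 49, -21) = 7·(0, 7, -3).

0, 7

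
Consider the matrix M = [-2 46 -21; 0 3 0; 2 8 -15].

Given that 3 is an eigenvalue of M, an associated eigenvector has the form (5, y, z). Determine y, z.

1, 1

We need (M - 3I)v = 0.
M - 3I = [[-5, 46, -21], [0, 0, 0], [2, 8, -18]].
Row 1: (-5)·5 + (46)·y + (-21)·z = 0
Row 2: (0)·5 + (0)·y + (0)·z = 0
Row 3: (2)·5 + (8)·y + (-18)·z = 0
Solving gives y = 1, z = 1.
Check: M·(5, 1, 1) = (15, 3, 3) = 3·(5, 1, 1).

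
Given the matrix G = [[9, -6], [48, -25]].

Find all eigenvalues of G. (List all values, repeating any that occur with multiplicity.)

det(G - lambda·I) = (9 - lambda)(-25 - lambda) - (-6)·(48) = lambda^2 + 16·lambda + 63.
This factors as (lambda + 9)·(lambda + 7) = 0.
Eigenvalues: -9, -7.

-9, -7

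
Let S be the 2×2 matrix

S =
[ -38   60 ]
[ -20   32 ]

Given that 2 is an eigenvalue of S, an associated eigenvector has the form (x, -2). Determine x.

We need (S - 2I)v = 0.
S - 2I = [[-40, 60], [-20, 30]].
Row 1: (-40)·x + (60)·-2 = 0
Row 2: (-20)·x + (30)·-2 = 0
Solving gives x = -3.
Check: S·(-3, -2) = (-6, -4) = 2·(-3, -2).

-3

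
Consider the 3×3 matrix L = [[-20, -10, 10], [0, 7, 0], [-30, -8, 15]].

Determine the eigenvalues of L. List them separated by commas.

Set up det(rI - L) = 0.
Expanding the 3×3 determinant: p(r) = r^3 - 2r^2 - 35r.
Since p(0) = 0, r = 0 is a root.
Factor out r: p(r) = r·(r^2 - 2r - 35).
The quadratic factors as (r + 5)·(r - 7).
Eigenvalues: -5, 0, 7.

-5, 0, 7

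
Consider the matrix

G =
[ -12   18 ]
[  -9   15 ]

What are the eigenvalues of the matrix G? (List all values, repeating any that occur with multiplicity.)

det(G - μI) = (-12 - μ)(15 - μ) - (18)·(-9) = μ^2 - 3μ - 18.
This factors as (μ + 3)·(μ - 6) = 0.
Eigenvalues: -3, 6.

-3, 6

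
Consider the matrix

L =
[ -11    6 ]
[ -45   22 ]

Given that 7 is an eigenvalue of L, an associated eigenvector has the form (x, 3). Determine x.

We need (L - 7I)v = 0.
L - 7I = [[-18, 6], [-45, 15]].
Row 1: (-18)·x + (6)·3 = 0
Row 2: (-45)·x + (15)·3 = 0
Solving gives x = 1.
Check: L·(1, 3) = (7, 21) = 7·(1, 3).

1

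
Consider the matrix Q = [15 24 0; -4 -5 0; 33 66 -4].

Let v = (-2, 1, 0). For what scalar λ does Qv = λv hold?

Compute Qv: Q·(-2, 1, 0) = (-6, 3, 0).
Since Qv = λv, compare component 1: -6 = λ·-2, so λ = 3.

3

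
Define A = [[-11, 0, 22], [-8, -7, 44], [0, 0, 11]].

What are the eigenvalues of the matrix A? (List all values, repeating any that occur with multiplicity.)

-11, -7, 11

The characteristic polynomial is p(μ) = det(μI - A).
Expanding the 3×3 determinant: p(μ) = μ^3 + 7μ^2 - 121μ - 847.
Rational-root test: μ = -11 gives p(-11) = 0.
Factor out (μ + 11): p(μ) = (μ + 11)·(μ^2 - 4μ - 77).
The quadratic factors as (μ + 7)·(μ - 11).
Eigenvalues: -11, -7, 11.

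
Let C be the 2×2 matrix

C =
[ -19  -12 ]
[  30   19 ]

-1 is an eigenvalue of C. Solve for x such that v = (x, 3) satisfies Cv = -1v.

-2

We need (C + 1I)v = 0.
C + 1I = [[-18, -12], [30, 20]].
Row 1: (-18)·x + (-12)·3 = 0
Row 2: (30)·x + (20)·3 = 0
Solving gives x = -2.
Check: C·(-2, 3) = (2, -3) = -1·(-2, 3).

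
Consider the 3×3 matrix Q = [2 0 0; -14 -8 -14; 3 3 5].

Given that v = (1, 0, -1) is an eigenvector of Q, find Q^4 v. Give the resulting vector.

First find the eigenvalue: Qv = (2, 0, -2) = 2·(1, 0, -1), so λ = 2.
Then Q^4 v = λ^4·v = 2^4·(1, 0, -1) = 16·(1, 0, -1) = (16, 0, -16).

(16, 0, -16)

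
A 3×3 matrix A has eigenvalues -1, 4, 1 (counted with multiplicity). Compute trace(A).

4

trace(A) is the sum of the eigenvalues: (-1) + (4) + (1) = 4.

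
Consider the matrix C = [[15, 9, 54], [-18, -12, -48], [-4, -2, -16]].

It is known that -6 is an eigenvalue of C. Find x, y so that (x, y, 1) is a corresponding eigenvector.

We need (C + 6I)v = 0.
C + 6I = [[21, 9, 54], [-18, -6, -48], [-4, -2, -10]].
Row 1: (21)·x + (9)·y + (54)·1 = 0
Row 2: (-18)·x + (-6)·y + (-48)·1 = 0
Row 3: (-4)·x + (-2)·y + (-10)·1 = 0
Solving gives x = -3, y = 1.
Check: C·(-3, 1, 1) = (18, -6, -6) = -6·(-3, 1, 1).

-3, 1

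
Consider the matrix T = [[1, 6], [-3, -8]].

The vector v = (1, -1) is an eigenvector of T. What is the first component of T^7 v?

-78125

First find the eigenvalue: Tv = (-5, 5) = -5·(1, -1), so λ = -5.
Then T^7 v = λ^7·v = (-5)^7·(1, -1) = -78125·(1, -1) = (-78125, 78125).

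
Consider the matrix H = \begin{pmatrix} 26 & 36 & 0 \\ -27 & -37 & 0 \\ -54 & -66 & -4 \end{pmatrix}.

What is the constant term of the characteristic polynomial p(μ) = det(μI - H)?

40

p(0) = det(0·I − H) = det(−H) = (−1)^3·det(H).
det(H) = -40, so p(0) = 40.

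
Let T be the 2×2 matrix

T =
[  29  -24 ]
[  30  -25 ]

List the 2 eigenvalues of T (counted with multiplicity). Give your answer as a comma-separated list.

det(T - rI) = (29 - r)(-25 - r) - (-24)·(30) = r^2 - 4r - 5.
This factors as (r + 1)·(r - 5) = 0.
Eigenvalues: -1, 5.

-1, 5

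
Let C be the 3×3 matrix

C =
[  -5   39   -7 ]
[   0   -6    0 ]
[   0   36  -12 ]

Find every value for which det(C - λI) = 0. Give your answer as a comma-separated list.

Compute the characteristic polynomial p(r) = det(rI - C).
Expanding along the first row, p(r) = r^3 + 23r^2 + 162r + 360.
Rational-root test: r = -6 gives p(-6) = 0.
Factor out (r + 6): p(r) = (r + 6)·(r^2 + 17r + 60).
The quadratic factors as (r + 12)·(r + 5).
Eigenvalues: -12, -6, -5.

-12, -6, -5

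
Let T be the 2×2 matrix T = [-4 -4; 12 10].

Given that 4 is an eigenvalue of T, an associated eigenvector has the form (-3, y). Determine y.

6

We need (T - 4I)v = 0.
T - 4I = [[-8, -4], [12, 6]].
Row 1: (-8)·-3 + (-4)·y = 0
Row 2: (12)·-3 + (6)·y = 0
Solving gives y = 6.
Check: T·(-3, 6) = (-12, 24) = 4·(-3, 6).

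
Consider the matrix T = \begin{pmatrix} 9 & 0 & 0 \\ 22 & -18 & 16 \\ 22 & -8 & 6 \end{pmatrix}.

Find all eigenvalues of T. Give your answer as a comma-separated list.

Set up det(tI - T) = 0.
Expanding along the first row, p(t) = t^3 + 3t^2 - 88t - 180.
Since p(-2) = 0, t = -2 is a root.
Factor out (t + 2): p(t) = (t + 2)·(t^2 + t - 90).
The quadratic factors as (t + 10)·(t - 9).
Eigenvalues: -10, -2, 9.

-10, -2, 9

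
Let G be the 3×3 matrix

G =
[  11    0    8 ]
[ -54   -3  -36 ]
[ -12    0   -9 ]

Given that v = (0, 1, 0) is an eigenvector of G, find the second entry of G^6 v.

First find the eigenvalue: Gv = (0, -3, 0) = -3·(0, 1, 0), so λ = -3.
Then G^6 v = λ^6·v = (-3)^6·(0, 1, 0) = 729·(0, 1, 0) = (0, 729, 0).

729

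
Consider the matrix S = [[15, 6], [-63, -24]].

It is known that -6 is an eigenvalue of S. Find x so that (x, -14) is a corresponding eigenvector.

We need (S + 6I)v = 0.
S + 6I = [[21, 6], [-63, -18]].
Row 1: (21)·x + (6)·-14 = 0
Row 2: (-63)·x + (-18)·-14 = 0
Solving gives x = 4.
Check: S·(4, -14) = (-24, 84) = -6·(4, -14).

4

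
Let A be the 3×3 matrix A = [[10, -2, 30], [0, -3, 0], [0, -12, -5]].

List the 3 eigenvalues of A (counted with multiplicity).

-5, -3, 10

The characteristic polynomial is p(r) = det(rI - A).
Cofactor expansion gives p(r) = r^3 - 2r^2 - 65r - 150.
Since p(-5) = 0, r = -5 is a root.
Dividing by (r + 5) leaves r^2 - 7r - 30.
The quadratic factors as (r + 3)·(r - 10).
Eigenvalues: -5, -3, 10.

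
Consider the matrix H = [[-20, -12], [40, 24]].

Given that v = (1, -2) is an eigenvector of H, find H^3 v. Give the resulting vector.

(64, -128)

First find the eigenvalue: Hv = (4, -8) = 4·(1, -2), so λ = 4.
Then H^3 v = λ^3·v = 4^3·(1, -2) = 64·(1, -2) = (64, -128).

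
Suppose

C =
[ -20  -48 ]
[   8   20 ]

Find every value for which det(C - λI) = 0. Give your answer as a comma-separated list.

-4, 4

det(C - μI) = (-20 - μ)(20 - μ) - (-48)·(8) = μ^2 - 16.
This factors as (μ + 4)·(μ - 4) = 0.
Eigenvalues: -4, 4.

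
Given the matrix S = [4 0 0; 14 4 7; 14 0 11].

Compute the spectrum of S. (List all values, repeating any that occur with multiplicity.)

4, 4, 11

The characteristic polynomial is p(t) = det(tI - S).
Cofactor expansion gives p(t) = t^3 - 19t^2 + 104t - 176.
Try t = 4: p(4) = 0, so 4 is a root.
Dividing by (t - 4) leaves t^2 - 15t + 44.
The quadratic factors as (t - 4)·(t - 11).
Eigenvalues: 4, 4, 11.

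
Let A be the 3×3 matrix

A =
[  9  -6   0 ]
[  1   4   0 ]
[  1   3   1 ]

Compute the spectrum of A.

1, 6, 7

The characteristic polynomial is p(lambda) = det(lambda·I - A).
Cofactor expansion gives p(lambda) = lambda^3 - 14·lambda^2 + 55·lambda - 42.
Rational-root test: lambda = 7 gives p(7) = 0.
Factor out (lambda - 7): p(lambda) = (lambda - 7)·(lambda^2 - 7·lambda + 6).
The quadratic factors as (lambda - 1)·(lambda - 6).
Eigenvalues: 1, 6, 7.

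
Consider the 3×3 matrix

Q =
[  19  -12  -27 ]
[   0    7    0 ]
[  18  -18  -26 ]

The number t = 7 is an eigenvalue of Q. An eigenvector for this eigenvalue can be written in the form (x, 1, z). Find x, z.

1, 0

We need (Q - 7I)v = 0.
Q - 7I = [[12, -12, -27], [0, 0, 0], [18, -18, -33]].
Row 1: (12)·x + (-12)·1 + (-27)·z = 0
Row 2: (0)·x + (0)·1 + (0)·z = 0
Row 3: (18)·x + (-18)·1 + (-33)·z = 0
Solving gives x = 1, z = 0.
Check: Q·(1, 1, 0) = (7, 7, 0) = 7·(1, 1, 0).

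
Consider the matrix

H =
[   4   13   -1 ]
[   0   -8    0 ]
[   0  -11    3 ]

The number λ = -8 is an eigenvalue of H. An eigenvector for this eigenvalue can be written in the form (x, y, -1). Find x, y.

1, -1

We need (H + 8I)v = 0.
H + 8I = [[12, 13, -1], [0, 0, 0], [0, -11, 11]].
Row 1: (12)·x + (13)·y + (-1)·-1 = 0
Row 2: (0)·x + (0)·y + (0)·-1 = 0
Row 3: (0)·x + (-11)·y + (11)·-1 = 0
Solving gives x = 1, y = -1.
Check: H·(1, -1, -1) = (-8, 8, 8) = -8·(1, -1, -1).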